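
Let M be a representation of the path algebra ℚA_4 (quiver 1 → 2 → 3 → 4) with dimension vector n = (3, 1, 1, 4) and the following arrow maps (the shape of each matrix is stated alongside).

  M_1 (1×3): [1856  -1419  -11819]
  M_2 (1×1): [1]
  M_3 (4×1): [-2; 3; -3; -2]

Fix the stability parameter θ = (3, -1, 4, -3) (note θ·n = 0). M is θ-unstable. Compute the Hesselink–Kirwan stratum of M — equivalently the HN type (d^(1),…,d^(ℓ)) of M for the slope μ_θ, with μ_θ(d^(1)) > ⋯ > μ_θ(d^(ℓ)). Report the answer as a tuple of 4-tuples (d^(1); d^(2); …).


Interval decomposition of M: I[1,1]^2, I[1,4], I[4,4]^3.
HN type (ℓ=3): μ^(1)=3; μ^(2)=3/4; μ^(3)=-3

((2, 0, 0, 0); (1, 1, 1, 1); (0, 0, 0, 3))


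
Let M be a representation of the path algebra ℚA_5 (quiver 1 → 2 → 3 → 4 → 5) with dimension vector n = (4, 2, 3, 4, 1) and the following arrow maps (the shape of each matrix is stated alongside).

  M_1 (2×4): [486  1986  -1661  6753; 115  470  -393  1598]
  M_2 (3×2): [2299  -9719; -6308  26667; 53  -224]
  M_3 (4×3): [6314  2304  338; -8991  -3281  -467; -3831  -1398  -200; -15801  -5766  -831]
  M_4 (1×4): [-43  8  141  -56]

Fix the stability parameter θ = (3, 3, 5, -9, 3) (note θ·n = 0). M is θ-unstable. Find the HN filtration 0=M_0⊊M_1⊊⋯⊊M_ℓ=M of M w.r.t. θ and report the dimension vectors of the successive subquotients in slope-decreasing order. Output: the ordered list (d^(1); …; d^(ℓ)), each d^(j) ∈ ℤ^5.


Barcode: M ≅ I[1,1]^2, I[1,4], I[1,5], I[3,4], I[4,4]. HN layers by μ_θ (4 steps, strictly decreasing):
  μ^(1)=3; μ^(2)=1/2; μ^(3)=-2; μ^(4)=-9

((2, 0, 0, 0, 1); (2, 2, 2, 2, 0); (0, 0, 1, 1, 0); (0, 0, 0, 1, 0))


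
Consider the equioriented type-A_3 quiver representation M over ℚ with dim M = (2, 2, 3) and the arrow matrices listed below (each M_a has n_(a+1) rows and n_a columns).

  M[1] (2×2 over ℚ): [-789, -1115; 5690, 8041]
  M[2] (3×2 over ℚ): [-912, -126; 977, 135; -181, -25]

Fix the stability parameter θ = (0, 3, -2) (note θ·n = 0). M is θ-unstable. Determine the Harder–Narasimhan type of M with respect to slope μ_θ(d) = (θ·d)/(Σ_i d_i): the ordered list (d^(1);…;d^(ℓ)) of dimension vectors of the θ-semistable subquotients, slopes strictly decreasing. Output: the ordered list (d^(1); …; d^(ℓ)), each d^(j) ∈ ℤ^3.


Interval decomposition of M: I[1,3]^2, I[3,3].
HN type (ℓ=3): μ^(1)=1/2; μ^(2)=0; μ^(3)=-2

((0, 2, 2); (2, 0, 0); (0, 0, 1))


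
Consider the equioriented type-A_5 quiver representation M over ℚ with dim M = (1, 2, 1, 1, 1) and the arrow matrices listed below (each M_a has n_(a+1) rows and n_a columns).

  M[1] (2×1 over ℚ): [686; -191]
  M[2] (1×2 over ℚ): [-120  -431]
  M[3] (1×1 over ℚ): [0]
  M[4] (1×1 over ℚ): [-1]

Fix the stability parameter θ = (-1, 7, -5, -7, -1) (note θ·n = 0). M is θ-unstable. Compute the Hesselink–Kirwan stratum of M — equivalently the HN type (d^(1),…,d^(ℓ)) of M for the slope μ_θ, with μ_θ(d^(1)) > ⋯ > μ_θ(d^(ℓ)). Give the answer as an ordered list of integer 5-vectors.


Interval decomposition of M: I[1,3], I[2,2], I[4,5].
HN type (ℓ=4): μ^(1)=7; μ^(2)=1; μ^(3)=-1; μ^(4)=-7

((0, 1, 0, 0, 0); (0, 1, 1, 0, 0); (1, 0, 0, 0, 1); (0, 0, 0, 1, 0))


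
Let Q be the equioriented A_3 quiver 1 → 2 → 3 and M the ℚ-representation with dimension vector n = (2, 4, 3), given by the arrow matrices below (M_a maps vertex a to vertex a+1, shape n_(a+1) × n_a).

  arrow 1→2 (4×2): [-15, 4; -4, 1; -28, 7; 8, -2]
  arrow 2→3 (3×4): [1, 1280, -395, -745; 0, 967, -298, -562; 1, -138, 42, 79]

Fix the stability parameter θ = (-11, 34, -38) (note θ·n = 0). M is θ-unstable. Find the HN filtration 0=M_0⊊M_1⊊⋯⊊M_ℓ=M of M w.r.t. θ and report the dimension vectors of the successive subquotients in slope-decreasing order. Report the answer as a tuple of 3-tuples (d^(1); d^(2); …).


Interval decomposition of M: I[1,3]^2, I[2,2], I[2,3].
HN type (ℓ=3): μ^(1)=34; μ^(2)=-2; μ^(3)=-11

((0, 1, 0); (0, 3, 3); (2, 0, 0))


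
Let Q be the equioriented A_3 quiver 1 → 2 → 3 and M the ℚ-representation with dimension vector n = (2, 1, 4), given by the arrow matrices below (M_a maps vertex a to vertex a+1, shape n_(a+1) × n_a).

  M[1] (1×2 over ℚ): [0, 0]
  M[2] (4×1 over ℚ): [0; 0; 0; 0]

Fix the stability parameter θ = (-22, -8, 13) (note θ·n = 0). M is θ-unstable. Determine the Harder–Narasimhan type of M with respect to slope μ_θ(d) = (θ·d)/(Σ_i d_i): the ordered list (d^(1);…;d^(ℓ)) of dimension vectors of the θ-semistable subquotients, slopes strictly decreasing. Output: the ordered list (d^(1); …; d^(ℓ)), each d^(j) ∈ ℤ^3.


Via rank(M_{q-1}∘⋯∘M_p): M ≅ I[1,1]^2, I[2,2], I[3,3]^4.
μ_θ-semistable layers: μ^(1)=13; μ^(2)=-8; μ^(3)=-22

((0, 0, 4); (0, 1, 0); (2, 0, 0))


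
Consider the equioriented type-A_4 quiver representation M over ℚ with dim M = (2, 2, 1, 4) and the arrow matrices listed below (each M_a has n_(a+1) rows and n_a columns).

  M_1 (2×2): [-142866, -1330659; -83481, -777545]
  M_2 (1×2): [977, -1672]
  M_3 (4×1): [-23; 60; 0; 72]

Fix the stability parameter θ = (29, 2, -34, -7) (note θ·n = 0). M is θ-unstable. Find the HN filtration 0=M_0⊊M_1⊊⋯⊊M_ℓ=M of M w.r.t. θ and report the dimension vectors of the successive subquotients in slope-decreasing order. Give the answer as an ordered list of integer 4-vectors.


Barcode: M ≅ I[1,2], I[1,4], I[4,4]^3. HN layers by μ_θ (3 steps, strictly decreasing):
  μ^(1)=31/2; μ^(2)=-5/2; μ^(3)=-7

((1, 1, 0, 0); (1, 1, 1, 1); (0, 0, 0, 3))


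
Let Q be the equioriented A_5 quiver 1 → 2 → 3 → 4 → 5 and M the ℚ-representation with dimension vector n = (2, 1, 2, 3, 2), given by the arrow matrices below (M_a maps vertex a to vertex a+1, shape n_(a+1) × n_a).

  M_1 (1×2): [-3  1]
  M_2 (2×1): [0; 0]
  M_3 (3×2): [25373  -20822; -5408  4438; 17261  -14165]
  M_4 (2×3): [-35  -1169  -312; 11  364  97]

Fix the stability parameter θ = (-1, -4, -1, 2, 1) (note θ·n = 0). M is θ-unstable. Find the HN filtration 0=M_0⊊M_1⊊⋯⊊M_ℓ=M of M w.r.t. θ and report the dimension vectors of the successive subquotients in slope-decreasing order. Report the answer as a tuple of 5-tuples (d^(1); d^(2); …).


Barcode: M ≅ I[1,1], I[1,2], I[3,5]^2, I[4,4]. HN layers by μ_θ (4 steps, strictly decreasing):
  μ^(1)=2; μ^(2)=3/2; μ^(3)=-1; μ^(4)=-5/2

((0, 0, 0, 1, 0); (0, 0, 0, 2, 2); (1, 0, 2, 0, 0); (1, 1, 0, 0, 0))


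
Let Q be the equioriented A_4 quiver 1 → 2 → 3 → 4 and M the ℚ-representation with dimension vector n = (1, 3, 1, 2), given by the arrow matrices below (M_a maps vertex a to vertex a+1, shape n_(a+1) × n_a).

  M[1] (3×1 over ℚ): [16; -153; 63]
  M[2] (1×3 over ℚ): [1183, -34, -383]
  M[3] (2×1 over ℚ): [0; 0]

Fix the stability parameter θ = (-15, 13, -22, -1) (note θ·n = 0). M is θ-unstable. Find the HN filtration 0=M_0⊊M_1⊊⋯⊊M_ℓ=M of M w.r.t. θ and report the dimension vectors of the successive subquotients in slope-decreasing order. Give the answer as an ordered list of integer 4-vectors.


Via rank(M_{q-1}∘⋯∘M_p): M ≅ I[1,3], I[2,2]^2, I[4,4]^2.
μ_θ-semistable layers: μ^(1)=13; μ^(2)=-1; μ^(3)=-9/2; μ^(4)=-15

((0, 2, 0, 0); (0, 0, 0, 2); (0, 1, 1, 0); (1, 0, 0, 0))


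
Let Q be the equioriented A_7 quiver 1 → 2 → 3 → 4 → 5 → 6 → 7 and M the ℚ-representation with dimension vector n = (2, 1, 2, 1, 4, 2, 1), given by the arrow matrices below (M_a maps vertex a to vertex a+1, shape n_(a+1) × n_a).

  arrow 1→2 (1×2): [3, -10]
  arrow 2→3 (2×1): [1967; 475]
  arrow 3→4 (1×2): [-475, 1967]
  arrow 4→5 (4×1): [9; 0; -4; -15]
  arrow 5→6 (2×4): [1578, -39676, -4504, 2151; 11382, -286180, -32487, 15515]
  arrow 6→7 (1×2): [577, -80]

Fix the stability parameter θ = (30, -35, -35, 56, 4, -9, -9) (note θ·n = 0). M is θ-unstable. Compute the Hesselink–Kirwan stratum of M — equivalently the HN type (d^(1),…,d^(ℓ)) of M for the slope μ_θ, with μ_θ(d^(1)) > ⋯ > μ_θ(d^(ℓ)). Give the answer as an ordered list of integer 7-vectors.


Barcode: M ≅ I[1,1], I[1,3], I[3,7], I[5,5]^2, I[5,6]. HN layers by μ_θ (6 steps, strictly decreasing):
  μ^(1)=30; μ^(2)=21/2; μ^(3)=4; μ^(4)=-5/2; μ^(5)=-40/3; μ^(6)=-35

((1, 0, 0, 0, 0, 0, 0); (0, 0, 0, 1, 1, 1, 1); (0, 0, 0, 0, 2, 0, 0); (0, 0, 0, 0, 1, 1, 0); (1, 1, 1, 0, 0, 0, 0); (0, 0, 1, 0, 0, 0, 0))


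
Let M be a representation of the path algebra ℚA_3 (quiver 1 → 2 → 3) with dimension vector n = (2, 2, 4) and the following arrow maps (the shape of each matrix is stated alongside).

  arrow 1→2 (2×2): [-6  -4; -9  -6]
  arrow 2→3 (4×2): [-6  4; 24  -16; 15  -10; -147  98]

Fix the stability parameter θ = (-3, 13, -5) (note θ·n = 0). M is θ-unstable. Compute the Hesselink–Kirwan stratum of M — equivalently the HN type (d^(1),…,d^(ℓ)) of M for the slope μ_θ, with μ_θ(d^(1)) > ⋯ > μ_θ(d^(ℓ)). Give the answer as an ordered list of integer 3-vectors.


Via rank(M_{q-1}∘⋯∘M_p): M ≅ I[1,1], I[1,2], I[2,3], I[3,3]^3.
μ_θ-semistable layers: μ^(1)=13; μ^(2)=4; μ^(3)=-3; μ^(4)=-5

((0, 1, 0); (0, 1, 1); (2, 0, 0); (0, 0, 3))


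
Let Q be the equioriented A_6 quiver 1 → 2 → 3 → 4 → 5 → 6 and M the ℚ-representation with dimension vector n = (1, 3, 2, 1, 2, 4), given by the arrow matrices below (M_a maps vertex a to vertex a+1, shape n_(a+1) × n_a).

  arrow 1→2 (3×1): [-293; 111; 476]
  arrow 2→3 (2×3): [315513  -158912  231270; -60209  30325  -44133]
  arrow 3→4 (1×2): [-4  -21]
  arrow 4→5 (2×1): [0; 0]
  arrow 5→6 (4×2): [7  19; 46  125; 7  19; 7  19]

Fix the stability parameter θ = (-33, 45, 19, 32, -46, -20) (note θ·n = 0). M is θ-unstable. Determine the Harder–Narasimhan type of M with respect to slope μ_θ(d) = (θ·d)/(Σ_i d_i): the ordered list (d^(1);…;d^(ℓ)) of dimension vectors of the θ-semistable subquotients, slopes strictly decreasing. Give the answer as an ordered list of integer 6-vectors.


Via rank(M_{q-1}∘⋯∘M_p): M ≅ I[1,3], I[2,2], I[2,4], I[5,6]^2, I[6,6]^2.
μ_θ-semistable layers: μ^(1)=45; μ^(2)=32; μ^(3)=-20; μ^(4)=-33; μ^(5)=-46

((0, 1, 0, 0, 0, 0); (0, 2, 2, 1, 0, 0); (0, 0, 0, 0, 0, 4); (1, 0, 0, 0, 0, 0); (0, 0, 0, 0, 2, 0))


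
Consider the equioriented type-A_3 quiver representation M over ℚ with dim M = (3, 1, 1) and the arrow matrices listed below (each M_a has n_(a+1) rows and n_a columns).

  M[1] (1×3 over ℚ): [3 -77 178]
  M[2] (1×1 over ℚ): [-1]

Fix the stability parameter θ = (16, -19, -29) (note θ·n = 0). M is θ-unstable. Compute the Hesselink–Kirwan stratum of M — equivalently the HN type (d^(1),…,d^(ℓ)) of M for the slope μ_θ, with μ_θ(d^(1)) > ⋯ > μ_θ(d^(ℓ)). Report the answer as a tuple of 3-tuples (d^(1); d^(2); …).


Via rank(M_{q-1}∘⋯∘M_p): M ≅ I[1,1]^2, I[1,3].
μ_θ-semistable layers: μ^(1)=16; μ^(2)=-32/3

((2, 0, 0); (1, 1, 1))


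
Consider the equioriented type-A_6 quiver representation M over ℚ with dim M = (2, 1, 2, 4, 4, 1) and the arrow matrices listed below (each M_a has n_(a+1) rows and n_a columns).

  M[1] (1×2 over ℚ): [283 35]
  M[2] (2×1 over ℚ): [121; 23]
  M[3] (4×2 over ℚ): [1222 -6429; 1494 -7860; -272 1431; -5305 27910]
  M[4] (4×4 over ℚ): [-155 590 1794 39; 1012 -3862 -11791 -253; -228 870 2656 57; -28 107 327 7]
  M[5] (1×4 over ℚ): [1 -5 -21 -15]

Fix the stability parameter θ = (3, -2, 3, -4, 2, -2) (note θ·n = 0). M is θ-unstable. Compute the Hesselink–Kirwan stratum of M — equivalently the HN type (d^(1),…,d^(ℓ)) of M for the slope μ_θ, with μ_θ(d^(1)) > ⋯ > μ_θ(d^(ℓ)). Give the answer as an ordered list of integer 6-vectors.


Barcode: M ≅ I[1,1], I[1,6], I[3,5], I[4,5]^2. HN layers by μ_θ (5 steps, strictly decreasing):
  μ^(1)=3; μ^(2)=2; μ^(3)=0; μ^(4)=-1/2; μ^(5)=-4

((1, 0, 0, 0, 0, 0); (0, 0, 0, 0, 3, 0); (1, 1, 1, 1, 1, 1); (0, 0, 1, 1, 0, 0); (0, 0, 0, 2, 0, 0))


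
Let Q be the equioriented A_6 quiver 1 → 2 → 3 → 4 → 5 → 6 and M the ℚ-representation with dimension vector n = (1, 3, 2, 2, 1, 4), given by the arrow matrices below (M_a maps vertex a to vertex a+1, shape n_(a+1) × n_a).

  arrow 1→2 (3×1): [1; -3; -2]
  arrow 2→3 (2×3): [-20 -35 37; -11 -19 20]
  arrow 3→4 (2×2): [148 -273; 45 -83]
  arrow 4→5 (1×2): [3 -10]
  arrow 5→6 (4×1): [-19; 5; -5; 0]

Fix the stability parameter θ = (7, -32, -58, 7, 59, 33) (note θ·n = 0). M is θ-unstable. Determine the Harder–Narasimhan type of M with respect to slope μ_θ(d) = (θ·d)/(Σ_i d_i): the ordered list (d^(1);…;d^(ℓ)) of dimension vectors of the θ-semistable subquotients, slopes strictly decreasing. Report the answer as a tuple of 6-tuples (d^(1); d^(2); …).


Barcode: M ≅ I[1,4], I[2,2], I[2,6], I[6,6]^3. HN layers by μ_θ (6 steps, strictly decreasing):
  μ^(1)=46; μ^(2)=33; μ^(3)=7; μ^(4)=-83/3; μ^(5)=-32; μ^(6)=-45

((0, 0, 0, 0, 1, 1); (0, 0, 0, 0, 0, 3); (0, 0, 0, 2, 0, 0); (1, 1, 1, 0, 0, 0); (0, 1, 0, 0, 0, 0); (0, 1, 1, 0, 0, 0))


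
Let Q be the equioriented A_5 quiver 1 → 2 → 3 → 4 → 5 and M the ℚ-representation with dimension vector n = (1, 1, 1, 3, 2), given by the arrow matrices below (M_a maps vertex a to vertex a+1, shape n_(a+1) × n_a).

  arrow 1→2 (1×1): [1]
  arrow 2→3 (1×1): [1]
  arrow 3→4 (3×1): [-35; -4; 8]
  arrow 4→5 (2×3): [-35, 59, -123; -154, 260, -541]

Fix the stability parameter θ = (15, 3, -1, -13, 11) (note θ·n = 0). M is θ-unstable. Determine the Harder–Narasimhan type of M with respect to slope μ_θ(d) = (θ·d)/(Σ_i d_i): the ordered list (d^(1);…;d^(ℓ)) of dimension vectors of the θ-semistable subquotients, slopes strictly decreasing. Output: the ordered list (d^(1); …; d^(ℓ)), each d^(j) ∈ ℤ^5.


Barcode: M ≅ I[1,5], I[4,4], I[4,5]. HN layers by μ_θ (3 steps, strictly decreasing):
  μ^(1)=11; μ^(2)=1; μ^(3)=-13

((0, 0, 0, 0, 2); (1, 1, 1, 1, 0); (0, 0, 0, 2, 0))


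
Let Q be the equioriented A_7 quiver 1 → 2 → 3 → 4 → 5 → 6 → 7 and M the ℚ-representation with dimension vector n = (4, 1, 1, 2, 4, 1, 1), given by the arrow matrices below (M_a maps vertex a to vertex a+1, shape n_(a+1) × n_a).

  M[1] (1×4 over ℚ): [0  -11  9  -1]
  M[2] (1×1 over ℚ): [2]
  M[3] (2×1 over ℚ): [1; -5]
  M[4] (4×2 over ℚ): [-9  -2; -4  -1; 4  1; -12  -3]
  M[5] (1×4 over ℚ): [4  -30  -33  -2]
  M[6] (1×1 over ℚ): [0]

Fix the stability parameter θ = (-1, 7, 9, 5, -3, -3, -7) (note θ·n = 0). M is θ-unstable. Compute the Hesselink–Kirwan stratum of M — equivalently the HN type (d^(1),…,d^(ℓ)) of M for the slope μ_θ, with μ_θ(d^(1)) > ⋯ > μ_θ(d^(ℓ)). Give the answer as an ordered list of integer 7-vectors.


Barcode: M ≅ I[1,1]^3, I[1,6], I[4,5], I[5,5]^2, I[7,7]. HN layers by μ_θ (5 steps, strictly decreasing):
  μ^(1)=3; μ^(2)=1; μ^(3)=-1; μ^(4)=-3; μ^(5)=-7

((0, 1, 1, 1, 1, 1, 0); (0, 0, 0, 1, 1, 0, 0); (4, 0, 0, 0, 0, 0, 0); (0, 0, 0, 0, 2, 0, 0); (0, 0, 0, 0, 0, 0, 1))


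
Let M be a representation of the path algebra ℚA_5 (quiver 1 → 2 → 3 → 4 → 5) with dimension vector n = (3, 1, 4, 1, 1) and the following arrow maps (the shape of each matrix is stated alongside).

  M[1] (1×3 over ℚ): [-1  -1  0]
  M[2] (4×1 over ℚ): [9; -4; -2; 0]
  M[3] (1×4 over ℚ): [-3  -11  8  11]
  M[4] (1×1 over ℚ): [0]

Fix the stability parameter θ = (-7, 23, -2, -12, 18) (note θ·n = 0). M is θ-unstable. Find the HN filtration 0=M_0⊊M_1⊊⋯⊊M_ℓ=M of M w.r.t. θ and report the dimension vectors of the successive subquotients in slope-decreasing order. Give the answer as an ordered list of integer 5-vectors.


Interval decomposition of M: I[1,1]^2, I[1,4], I[3,3]^3, I[5,5].
HN type (ℓ=4): μ^(1)=18; μ^(2)=3; μ^(3)=-2; μ^(4)=-7

((0, 0, 0, 0, 1); (0, 1, 1, 1, 0); (0, 0, 3, 0, 0); (3, 0, 0, 0, 0))


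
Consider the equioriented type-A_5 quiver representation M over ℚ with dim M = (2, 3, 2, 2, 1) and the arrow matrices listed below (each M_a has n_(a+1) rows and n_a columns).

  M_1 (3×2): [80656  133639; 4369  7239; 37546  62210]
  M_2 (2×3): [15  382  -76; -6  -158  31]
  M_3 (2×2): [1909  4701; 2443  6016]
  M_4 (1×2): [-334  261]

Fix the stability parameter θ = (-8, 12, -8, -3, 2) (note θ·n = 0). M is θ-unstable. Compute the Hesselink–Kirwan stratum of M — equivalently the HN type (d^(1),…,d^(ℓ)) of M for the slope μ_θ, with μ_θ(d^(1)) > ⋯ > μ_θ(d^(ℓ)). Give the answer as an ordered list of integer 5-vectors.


Via rank(M_{q-1}∘⋯∘M_p): M ≅ I[1,4], I[1,5], I[2,2].
μ_θ-semistable layers: μ^(1)=12; μ^(2)=2; μ^(3)=1/3; μ^(4)=-8

((0, 1, 0, 0, 0); (0, 0, 0, 0, 1); (0, 2, 2, 2, 0); (2, 0, 0, 0, 0))


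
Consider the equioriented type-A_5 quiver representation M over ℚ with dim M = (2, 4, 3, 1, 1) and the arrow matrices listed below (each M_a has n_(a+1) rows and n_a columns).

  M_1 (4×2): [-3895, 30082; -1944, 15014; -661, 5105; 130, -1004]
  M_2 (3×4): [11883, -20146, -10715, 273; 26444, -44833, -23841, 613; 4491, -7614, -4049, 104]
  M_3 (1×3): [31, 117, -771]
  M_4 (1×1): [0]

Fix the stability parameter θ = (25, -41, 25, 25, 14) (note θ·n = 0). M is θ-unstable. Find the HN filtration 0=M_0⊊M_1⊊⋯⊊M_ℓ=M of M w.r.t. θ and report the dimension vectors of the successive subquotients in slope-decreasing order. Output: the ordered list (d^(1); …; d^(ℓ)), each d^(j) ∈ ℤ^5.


Interval decomposition of M: I[1,3], I[1,4], I[2,2], I[2,3], I[5,5].
HN type (ℓ=4): μ^(1)=25; μ^(2)=14; μ^(3)=-8; μ^(4)=-41

((0, 0, 3, 1, 0); (0, 0, 0, 0, 1); (2, 2, 0, 0, 0); (0, 2, 0, 0, 0))


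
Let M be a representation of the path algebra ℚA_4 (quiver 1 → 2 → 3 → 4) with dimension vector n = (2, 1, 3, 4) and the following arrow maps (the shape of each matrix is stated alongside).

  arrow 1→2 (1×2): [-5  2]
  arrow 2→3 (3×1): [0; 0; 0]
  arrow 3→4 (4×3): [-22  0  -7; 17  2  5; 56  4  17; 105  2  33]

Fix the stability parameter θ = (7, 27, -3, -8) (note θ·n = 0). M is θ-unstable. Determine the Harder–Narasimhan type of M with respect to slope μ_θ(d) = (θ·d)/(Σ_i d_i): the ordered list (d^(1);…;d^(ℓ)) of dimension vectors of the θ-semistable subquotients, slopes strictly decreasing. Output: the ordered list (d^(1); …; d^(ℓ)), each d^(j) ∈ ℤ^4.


Via rank(M_{q-1}∘⋯∘M_p): M ≅ I[1,1], I[1,2], I[3,3], I[3,4]^2, I[4,4]^2.
μ_θ-semistable layers: μ^(1)=27; μ^(2)=7; μ^(3)=-3; μ^(4)=-11/2; μ^(5)=-8

((0, 1, 0, 0); (2, 0, 0, 0); (0, 0, 1, 0); (0, 0, 2, 2); (0, 0, 0, 2))


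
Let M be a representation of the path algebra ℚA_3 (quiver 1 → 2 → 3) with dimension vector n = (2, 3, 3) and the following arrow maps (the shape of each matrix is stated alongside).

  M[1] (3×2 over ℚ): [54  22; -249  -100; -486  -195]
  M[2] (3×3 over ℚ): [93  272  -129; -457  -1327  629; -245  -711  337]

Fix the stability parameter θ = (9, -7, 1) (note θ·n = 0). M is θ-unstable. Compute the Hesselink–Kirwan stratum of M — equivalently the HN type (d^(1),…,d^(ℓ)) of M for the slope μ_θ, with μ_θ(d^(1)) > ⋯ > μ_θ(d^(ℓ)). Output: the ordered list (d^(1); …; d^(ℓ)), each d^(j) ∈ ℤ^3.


Via rank(M_{q-1}∘⋯∘M_p): M ≅ I[1,3]^2, I[2,2], I[3,3].
μ_θ-semistable layers: μ^(1)=1; μ^(2)=-7

((2, 2, 3); (0, 1, 0))


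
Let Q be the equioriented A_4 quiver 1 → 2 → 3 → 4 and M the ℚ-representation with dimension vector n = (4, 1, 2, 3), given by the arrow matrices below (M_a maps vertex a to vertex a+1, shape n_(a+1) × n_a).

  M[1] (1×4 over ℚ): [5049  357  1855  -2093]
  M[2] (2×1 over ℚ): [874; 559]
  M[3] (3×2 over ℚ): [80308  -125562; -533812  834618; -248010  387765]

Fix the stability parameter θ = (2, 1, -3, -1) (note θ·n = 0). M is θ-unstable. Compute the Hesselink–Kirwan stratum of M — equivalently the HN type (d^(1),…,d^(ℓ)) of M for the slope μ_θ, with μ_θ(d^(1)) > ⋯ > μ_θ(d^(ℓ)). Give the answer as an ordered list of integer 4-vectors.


Barcode: M ≅ I[1,1]^3, I[1,4], I[3,3], I[4,4]^2. HN layers by μ_θ (4 steps, strictly decreasing):
  μ^(1)=2; μ^(2)=-1/4; μ^(3)=-1; μ^(4)=-3

((3, 0, 0, 0); (1, 1, 1, 1); (0, 0, 0, 2); (0, 0, 1, 0))


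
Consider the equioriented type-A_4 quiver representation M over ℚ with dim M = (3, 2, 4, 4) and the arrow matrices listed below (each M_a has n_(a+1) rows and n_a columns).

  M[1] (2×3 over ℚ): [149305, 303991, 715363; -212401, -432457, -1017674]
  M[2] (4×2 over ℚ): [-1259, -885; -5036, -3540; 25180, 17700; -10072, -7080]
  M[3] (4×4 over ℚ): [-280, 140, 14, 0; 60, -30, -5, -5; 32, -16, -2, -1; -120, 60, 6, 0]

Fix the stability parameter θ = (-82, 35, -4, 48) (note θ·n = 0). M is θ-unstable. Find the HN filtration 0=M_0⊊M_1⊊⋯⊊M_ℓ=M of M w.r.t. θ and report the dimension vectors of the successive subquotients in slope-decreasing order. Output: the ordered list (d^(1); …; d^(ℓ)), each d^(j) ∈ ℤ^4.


Barcode: M ≅ I[1,1], I[1,2], I[1,3], I[3,3], I[3,4]^2, I[4,4]^2. HN layers by μ_θ (5 steps, strictly decreasing):
  μ^(1)=48; μ^(2)=35; μ^(3)=31/2; μ^(4)=-4; μ^(5)=-82

((0, 0, 0, 4); (0, 1, 0, 0); (0, 1, 1, 0); (0, 0, 3, 0); (3, 0, 0, 0))


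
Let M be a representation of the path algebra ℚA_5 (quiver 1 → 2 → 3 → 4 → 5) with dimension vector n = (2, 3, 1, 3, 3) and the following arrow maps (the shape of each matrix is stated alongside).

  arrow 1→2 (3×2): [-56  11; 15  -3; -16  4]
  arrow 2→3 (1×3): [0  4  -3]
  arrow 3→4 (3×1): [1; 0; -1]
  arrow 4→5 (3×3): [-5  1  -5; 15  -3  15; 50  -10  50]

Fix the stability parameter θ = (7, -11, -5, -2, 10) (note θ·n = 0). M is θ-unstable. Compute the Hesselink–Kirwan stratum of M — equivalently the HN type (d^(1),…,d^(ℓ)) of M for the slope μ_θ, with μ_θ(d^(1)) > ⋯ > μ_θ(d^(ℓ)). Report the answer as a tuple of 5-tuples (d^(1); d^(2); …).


Barcode: M ≅ I[1,2], I[1,4], I[2,2], I[4,4], I[4,5], I[5,5]^2. HN layers by μ_θ (4 steps, strictly decreasing):
  μ^(1)=10; μ^(2)=-2; μ^(3)=-3; μ^(4)=-11

((0, 0, 0, 0, 3); (1, 1, 0, 3, 0); (1, 1, 1, 0, 0); (0, 1, 0, 0, 0))


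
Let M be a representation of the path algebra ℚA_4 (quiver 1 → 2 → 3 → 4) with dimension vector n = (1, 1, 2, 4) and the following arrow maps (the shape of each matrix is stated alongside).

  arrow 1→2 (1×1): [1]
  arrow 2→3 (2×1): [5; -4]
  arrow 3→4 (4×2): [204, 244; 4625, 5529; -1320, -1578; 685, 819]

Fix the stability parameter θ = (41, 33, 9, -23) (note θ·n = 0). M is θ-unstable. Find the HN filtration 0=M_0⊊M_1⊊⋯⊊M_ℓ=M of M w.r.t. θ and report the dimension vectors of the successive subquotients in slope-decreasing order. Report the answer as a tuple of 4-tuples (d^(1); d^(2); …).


Via rank(M_{q-1}∘⋯∘M_p): M ≅ I[1,4], I[3,4], I[4,4]^2.
μ_θ-semistable layers: μ^(1)=15; μ^(2)=-7; μ^(3)=-23

((1, 1, 1, 1); (0, 0, 1, 1); (0, 0, 0, 2))


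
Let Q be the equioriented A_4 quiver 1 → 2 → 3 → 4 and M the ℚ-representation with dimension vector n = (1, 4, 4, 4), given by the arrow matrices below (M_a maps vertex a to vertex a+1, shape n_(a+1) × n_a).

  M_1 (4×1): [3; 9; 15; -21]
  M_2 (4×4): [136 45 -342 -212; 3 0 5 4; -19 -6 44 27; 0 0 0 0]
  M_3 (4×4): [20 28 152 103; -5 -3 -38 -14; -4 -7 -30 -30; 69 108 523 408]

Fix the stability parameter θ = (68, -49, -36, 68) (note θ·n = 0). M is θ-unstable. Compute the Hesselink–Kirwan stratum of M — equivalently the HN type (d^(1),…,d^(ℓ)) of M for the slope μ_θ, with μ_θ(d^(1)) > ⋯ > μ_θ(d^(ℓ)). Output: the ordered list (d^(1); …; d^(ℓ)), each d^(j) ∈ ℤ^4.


Barcode: M ≅ I[1,4], I[2,2], I[2,4]^2, I[3,4]. HN layers by μ_θ (4 steps, strictly decreasing):
  μ^(1)=68; μ^(2)=-17/3; μ^(3)=-36; μ^(4)=-49

((0, 0, 0, 4); (1, 1, 1, 0); (0, 0, 3, 0); (0, 3, 0, 0))


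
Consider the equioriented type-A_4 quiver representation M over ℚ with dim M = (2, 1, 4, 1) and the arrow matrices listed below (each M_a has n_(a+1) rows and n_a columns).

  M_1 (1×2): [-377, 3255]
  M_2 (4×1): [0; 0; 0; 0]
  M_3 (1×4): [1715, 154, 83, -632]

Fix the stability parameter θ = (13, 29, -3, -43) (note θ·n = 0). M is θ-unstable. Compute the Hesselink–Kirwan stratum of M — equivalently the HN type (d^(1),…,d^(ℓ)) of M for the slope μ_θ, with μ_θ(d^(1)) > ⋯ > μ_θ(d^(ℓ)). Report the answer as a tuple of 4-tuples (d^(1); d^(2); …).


Interval decomposition of M: I[1,1], I[1,2], I[3,3]^3, I[3,4].
HN type (ℓ=4): μ^(1)=29; μ^(2)=13; μ^(3)=-3; μ^(4)=-23

((0, 1, 0, 0); (2, 0, 0, 0); (0, 0, 3, 0); (0, 0, 1, 1))


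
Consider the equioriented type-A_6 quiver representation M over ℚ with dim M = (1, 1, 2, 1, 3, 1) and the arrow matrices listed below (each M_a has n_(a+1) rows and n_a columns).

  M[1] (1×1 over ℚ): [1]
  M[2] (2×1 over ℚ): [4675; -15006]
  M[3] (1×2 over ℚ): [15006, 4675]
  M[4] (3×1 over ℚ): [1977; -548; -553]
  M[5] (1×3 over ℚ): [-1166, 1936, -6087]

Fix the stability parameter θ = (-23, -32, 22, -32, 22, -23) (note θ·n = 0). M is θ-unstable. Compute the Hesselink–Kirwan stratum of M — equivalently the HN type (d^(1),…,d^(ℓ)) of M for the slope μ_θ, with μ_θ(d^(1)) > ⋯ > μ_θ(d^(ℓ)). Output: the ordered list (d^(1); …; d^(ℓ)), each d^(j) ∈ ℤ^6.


Interval decomposition of M: I[1,3], I[3,6], I[5,5]^2.
HN type (ℓ=4): μ^(1)=22; μ^(2)=-1/2; μ^(3)=-5; μ^(4)=-55/2

((0, 0, 1, 0, 2, 0); (0, 0, 0, 0, 1, 1); (0, 0, 1, 1, 0, 0); (1, 1, 0, 0, 0, 0))


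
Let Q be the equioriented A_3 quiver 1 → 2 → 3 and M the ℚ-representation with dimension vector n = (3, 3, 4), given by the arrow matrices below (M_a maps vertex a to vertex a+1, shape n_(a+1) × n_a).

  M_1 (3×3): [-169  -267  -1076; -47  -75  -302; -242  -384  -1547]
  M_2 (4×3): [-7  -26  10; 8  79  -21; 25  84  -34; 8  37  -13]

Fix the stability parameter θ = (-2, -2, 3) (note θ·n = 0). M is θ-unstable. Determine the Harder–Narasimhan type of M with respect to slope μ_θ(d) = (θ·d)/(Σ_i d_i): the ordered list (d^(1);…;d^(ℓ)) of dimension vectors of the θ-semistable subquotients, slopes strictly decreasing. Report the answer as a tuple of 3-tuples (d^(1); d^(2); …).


Via rank(M_{q-1}∘⋯∘M_p): M ≅ I[1,3]^3, I[3,3].
μ_θ-semistable layers: μ^(1)=3; μ^(2)=-2

((0, 0, 4); (3, 3, 0))


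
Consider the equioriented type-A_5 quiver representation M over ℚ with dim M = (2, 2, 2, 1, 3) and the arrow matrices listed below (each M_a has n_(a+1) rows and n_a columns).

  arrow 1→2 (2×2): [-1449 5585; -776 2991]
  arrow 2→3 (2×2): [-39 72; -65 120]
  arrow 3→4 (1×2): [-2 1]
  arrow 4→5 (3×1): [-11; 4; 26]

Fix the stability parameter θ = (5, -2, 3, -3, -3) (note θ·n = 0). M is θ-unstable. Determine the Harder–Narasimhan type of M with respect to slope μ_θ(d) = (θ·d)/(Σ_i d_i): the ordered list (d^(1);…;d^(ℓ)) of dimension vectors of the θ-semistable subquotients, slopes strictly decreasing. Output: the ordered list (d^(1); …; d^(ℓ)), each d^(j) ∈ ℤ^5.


Interval decomposition of M: I[1,2], I[1,5], I[3,3], I[5,5]^2.
HN type (ℓ=4): μ^(1)=3; μ^(2)=3/2; μ^(3)=0; μ^(4)=-3

((0, 0, 1, 0, 0); (1, 1, 0, 0, 0); (1, 1, 1, 1, 1); (0, 0, 0, 0, 2))


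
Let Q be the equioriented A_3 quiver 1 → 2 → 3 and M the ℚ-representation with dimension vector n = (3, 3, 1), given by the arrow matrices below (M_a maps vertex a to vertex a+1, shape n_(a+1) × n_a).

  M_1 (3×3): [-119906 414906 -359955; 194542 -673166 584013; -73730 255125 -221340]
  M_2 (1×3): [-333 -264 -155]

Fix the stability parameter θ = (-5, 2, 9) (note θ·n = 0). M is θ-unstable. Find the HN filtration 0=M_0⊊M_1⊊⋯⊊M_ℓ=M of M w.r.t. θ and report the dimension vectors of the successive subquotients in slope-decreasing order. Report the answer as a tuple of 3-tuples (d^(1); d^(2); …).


Via rank(M_{q-1}∘⋯∘M_p): M ≅ I[1,1], I[1,2], I[1,3], I[2,2].
μ_θ-semistable layers: μ^(1)=9; μ^(2)=2; μ^(3)=-5

((0, 0, 1); (0, 3, 0); (3, 0, 0))


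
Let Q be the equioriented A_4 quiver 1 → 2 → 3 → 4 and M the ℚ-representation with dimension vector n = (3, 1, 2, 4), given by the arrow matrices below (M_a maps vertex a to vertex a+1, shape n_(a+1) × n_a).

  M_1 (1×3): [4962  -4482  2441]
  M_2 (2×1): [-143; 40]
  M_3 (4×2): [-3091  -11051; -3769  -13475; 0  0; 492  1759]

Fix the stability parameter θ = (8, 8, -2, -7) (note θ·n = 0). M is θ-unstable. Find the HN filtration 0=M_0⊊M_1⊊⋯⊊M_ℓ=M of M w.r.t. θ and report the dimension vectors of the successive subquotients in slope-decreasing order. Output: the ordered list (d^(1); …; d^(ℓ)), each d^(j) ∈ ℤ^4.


Interval decomposition of M: I[1,1]^2, I[1,4], I[3,4], I[4,4]^2.
HN type (ℓ=4): μ^(1)=8; μ^(2)=7/4; μ^(3)=-9/2; μ^(4)=-7

((2, 0, 0, 0); (1, 1, 1, 1); (0, 0, 1, 1); (0, 0, 0, 2))


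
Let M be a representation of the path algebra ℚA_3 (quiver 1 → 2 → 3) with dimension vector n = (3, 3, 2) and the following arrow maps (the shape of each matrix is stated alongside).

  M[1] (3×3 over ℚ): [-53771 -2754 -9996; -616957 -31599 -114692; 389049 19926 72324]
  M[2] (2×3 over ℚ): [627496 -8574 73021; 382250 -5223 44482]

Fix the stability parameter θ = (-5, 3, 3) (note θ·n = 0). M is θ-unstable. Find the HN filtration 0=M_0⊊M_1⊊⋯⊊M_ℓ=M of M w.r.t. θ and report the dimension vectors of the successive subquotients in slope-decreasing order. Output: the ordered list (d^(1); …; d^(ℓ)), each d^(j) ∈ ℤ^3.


Barcode: M ≅ I[1,1], I[1,3]^2, I[2,2]. HN layers by μ_θ (2 steps, strictly decreasing):
  μ^(1)=3; μ^(2)=-5

((0, 3, 2); (3, 0, 0))


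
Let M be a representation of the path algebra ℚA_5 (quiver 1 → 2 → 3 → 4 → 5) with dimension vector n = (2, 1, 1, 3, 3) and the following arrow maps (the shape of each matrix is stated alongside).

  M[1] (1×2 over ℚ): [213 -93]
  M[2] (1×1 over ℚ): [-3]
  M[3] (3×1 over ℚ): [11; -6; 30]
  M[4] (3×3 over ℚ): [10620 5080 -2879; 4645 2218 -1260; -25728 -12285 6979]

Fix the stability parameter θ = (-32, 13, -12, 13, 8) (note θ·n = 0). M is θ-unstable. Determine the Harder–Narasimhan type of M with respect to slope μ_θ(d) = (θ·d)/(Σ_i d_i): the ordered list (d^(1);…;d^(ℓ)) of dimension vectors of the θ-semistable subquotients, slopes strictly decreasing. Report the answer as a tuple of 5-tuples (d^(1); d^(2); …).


Interval decomposition of M: I[1,1], I[1,5], I[4,5]^2.
HN type (ℓ=3): μ^(1)=21/2; μ^(2)=1/2; μ^(3)=-32

((0, 0, 0, 3, 3); (0, 1, 1, 0, 0); (2, 0, 0, 0, 0))


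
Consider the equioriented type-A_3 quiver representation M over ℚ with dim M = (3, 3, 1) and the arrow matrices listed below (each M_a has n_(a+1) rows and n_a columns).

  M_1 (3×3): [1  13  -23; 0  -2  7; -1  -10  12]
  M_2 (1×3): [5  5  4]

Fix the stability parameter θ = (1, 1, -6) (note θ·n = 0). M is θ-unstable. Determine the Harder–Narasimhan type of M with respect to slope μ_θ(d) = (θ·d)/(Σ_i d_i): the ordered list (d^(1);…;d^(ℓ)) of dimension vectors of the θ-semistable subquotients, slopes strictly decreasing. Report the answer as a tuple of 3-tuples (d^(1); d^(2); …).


Interval decomposition of M: I[1,2]^2, I[1,3].
HN type (ℓ=2): μ^(1)=1; μ^(2)=-4/3

((2, 2, 0); (1, 1, 1))


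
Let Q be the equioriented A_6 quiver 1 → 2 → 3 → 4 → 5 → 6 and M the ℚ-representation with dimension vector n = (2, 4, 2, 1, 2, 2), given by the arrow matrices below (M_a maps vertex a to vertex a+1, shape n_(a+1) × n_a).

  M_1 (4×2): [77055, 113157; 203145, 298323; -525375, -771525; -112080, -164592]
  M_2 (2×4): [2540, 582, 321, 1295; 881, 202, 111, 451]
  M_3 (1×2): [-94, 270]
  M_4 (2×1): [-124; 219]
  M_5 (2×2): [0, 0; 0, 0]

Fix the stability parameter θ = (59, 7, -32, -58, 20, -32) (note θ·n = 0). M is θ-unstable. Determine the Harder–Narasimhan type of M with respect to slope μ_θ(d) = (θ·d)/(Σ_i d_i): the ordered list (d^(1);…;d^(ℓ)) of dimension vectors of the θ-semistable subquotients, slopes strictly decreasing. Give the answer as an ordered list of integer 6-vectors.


Via rank(M_{q-1}∘⋯∘M_p): M ≅ I[1,1], I[1,5], I[2,2]^2, I[2,3], I[5,5], I[6,6]^2.
μ_θ-semistable layers: μ^(1)=59; μ^(2)=20; μ^(3)=7; μ^(4)=-6; μ^(5)=-25/2; μ^(6)=-32

((1, 0, 0, 0, 0, 0); (0, 0, 0, 0, 2, 0); (0, 2, 0, 0, 0, 0); (1, 1, 1, 1, 0, 0); (0, 1, 1, 0, 0, 0); (0, 0, 0, 0, 0, 2))


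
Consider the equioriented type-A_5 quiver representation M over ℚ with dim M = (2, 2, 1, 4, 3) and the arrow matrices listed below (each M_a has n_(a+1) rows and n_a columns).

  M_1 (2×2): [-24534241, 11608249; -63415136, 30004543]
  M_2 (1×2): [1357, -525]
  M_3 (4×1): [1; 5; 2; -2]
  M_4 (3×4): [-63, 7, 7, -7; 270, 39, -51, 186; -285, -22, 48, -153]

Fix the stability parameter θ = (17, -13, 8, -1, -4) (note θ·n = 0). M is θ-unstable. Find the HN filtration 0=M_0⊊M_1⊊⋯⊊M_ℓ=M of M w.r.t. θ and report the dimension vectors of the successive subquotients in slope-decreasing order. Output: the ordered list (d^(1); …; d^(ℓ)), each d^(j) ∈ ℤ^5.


Interval decomposition of M: I[1,2], I[1,5], I[4,4]^2, I[4,5], I[5,5].
HN type (ℓ=5): μ^(1)=2; μ^(2)=7/5; μ^(3)=-1; μ^(4)=-5/2; μ^(5)=-4

((1, 1, 0, 0, 0); (1, 1, 1, 1, 1); (0, 0, 0, 2, 0); (0, 0, 0, 1, 1); (0, 0, 0, 0, 1))


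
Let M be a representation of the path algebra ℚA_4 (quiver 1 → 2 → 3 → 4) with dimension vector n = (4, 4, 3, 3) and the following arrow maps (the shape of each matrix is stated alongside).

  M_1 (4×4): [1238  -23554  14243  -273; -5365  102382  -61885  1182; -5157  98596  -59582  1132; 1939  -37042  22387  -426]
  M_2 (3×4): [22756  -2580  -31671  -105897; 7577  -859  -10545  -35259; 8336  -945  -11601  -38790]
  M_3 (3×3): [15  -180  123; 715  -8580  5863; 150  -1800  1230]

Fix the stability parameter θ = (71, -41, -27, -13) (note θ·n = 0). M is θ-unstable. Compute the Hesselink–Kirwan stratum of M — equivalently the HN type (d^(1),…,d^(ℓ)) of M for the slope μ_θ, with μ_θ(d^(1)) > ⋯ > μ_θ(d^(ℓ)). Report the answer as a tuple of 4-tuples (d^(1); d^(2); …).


Interval decomposition of M: I[1,1], I[1,2], I[1,3]^2, I[2,4], I[4,4]^2.
HN type (ℓ=6): μ^(1)=71; μ^(2)=15; μ^(3)=1; μ^(4)=-13; μ^(5)=-27; μ^(6)=-41

((1, 0, 0, 0); (1, 1, 0, 0); (2, 2, 2, 0); (0, 0, 0, 3); (0, 0, 1, 0); (0, 1, 0, 0))


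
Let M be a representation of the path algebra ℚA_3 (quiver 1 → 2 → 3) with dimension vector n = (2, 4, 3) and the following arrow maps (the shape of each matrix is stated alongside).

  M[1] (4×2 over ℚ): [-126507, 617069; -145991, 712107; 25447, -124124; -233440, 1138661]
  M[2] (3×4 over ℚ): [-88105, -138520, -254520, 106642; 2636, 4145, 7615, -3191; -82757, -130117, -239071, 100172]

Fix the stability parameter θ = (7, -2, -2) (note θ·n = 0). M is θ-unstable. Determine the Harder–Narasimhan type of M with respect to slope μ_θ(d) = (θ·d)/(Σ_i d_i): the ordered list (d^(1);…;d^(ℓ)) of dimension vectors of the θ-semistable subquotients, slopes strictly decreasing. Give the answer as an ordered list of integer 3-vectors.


Via rank(M_{q-1}∘⋯∘M_p): M ≅ I[1,3]^2, I[2,2], I[2,3].
μ_θ-semistable layers: μ^(1)=1; μ^(2)=-2

((2, 2, 2); (0, 2, 1))


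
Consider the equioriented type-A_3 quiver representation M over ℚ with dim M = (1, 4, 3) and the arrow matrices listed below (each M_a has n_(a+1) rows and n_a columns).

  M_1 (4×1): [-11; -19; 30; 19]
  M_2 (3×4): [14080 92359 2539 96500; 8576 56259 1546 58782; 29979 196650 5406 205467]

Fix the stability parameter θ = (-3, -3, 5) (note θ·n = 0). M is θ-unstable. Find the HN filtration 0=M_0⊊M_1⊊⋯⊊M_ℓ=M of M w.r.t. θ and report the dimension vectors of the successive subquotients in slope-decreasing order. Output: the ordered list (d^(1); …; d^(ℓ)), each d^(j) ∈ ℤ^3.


Barcode: M ≅ I[1,3], I[2,2], I[2,3]^2. HN layers by μ_θ (2 steps, strictly decreasing):
  μ^(1)=5; μ^(2)=-3

((0, 0, 3); (1, 4, 0))


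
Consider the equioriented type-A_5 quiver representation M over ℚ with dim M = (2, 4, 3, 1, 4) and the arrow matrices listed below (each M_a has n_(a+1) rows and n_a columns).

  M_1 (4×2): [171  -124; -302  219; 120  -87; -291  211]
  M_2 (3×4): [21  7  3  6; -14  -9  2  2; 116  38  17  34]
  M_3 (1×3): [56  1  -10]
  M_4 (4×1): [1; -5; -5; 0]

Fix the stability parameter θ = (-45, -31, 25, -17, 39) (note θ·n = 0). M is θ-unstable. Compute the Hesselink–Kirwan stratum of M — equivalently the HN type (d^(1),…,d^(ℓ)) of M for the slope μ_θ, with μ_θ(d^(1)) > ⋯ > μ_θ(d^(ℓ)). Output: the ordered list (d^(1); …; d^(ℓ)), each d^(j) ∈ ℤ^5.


Barcode: M ≅ I[1,3], I[1,5], I[2,2], I[2,3], I[5,5]^3. HN layers by μ_θ (5 steps, strictly decreasing):
  μ^(1)=39; μ^(2)=25; μ^(3)=4; μ^(4)=-31; μ^(5)=-45

((0, 0, 0, 0, 4); (0, 0, 2, 0, 0); (0, 0, 1, 1, 0); (0, 4, 0, 0, 0); (2, 0, 0, 0, 0))


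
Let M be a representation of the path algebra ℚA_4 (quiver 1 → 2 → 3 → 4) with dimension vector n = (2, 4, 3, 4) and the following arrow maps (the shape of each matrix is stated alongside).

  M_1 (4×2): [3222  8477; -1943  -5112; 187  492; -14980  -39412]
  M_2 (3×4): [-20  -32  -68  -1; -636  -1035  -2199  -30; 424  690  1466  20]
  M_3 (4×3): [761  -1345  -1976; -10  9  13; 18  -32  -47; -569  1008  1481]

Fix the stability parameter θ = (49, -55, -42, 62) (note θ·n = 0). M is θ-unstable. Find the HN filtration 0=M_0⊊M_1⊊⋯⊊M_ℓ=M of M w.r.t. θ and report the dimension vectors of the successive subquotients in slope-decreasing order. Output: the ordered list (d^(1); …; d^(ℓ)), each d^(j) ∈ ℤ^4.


Barcode: M ≅ I[1,2]^2, I[2,4]^2, I[3,4], I[4,4]. HN layers by μ_θ (4 steps, strictly decreasing):
  μ^(1)=62; μ^(2)=-3; μ^(3)=-42; μ^(4)=-55

((0, 0, 0, 4); (2, 2, 0, 0); (0, 0, 3, 0); (0, 2, 0, 0))


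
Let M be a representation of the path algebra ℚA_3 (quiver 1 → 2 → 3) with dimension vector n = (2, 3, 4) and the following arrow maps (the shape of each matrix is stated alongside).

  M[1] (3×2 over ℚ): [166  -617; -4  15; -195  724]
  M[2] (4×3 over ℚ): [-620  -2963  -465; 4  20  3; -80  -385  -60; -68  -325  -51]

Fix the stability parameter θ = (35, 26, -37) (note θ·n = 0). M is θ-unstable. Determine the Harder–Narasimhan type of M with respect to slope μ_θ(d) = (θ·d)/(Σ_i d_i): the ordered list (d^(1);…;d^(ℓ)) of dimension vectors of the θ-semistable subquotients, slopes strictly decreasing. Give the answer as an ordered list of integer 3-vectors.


Barcode: M ≅ I[1,3]^2, I[2,2], I[3,3]^2. HN layers by μ_θ (3 steps, strictly decreasing):
  μ^(1)=26; μ^(2)=8; μ^(3)=-37

((0, 1, 0); (2, 2, 2); (0, 0, 2))


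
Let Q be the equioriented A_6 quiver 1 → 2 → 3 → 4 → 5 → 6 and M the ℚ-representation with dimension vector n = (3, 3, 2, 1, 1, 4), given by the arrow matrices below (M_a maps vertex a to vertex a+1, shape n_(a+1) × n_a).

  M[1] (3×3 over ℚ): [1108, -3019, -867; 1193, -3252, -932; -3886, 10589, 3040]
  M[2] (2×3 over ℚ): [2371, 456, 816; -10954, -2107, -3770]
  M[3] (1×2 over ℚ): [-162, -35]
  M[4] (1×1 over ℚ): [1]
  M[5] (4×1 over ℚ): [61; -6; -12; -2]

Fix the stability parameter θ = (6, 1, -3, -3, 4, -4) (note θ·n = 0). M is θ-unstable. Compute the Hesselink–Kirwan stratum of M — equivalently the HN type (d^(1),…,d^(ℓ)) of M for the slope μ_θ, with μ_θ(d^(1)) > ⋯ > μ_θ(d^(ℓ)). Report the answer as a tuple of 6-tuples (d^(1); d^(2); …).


Interval decomposition of M: I[1,2], I[1,3], I[1,6], I[6,6]^3.
HN type (ℓ=4): μ^(1)=7/2; μ^(2)=4/3; μ^(3)=1/6; μ^(4)=-4

((1, 1, 0, 0, 0, 0); (1, 1, 1, 0, 0, 0); (1, 1, 1, 1, 1, 1); (0, 0, 0, 0, 0, 3))


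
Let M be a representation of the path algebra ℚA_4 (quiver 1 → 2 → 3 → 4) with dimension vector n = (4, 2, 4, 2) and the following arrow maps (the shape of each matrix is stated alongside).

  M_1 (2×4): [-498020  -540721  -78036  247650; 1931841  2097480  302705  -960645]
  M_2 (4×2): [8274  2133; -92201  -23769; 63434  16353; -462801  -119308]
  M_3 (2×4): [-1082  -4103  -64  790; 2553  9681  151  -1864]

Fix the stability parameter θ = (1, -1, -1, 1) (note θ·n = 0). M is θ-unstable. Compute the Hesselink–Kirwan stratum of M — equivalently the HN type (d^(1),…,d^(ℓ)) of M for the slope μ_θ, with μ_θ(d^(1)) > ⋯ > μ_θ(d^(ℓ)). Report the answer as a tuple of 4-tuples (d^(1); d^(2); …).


Via rank(M_{q-1}∘⋯∘M_p): M ≅ I[1,1]^2, I[1,4]^2, I[3,3]^2.
μ_θ-semistable layers: μ^(1)=1; μ^(2)=-1/3; μ^(3)=-1

((2, 0, 0, 2); (2, 2, 2, 0); (0, 0, 2, 0))
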